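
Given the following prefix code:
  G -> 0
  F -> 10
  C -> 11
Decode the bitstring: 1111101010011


Decoding step by step:
Bits 11 -> C
Bits 11 -> C
Bits 10 -> F
Bits 10 -> F
Bits 10 -> F
Bits 0 -> G
Bits 11 -> C


Decoded message: CCFFFGC


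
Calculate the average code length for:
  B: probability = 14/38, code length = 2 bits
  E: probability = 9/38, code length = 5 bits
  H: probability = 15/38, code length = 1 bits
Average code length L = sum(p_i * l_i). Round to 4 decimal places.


Weighted contributions p_i * l_i:
  B: (14/38) * 2 = 28/38
  E: (9/38) * 5 = 45/38
  H: (15/38) * 1 = 15/38
Sum = (28 + 45 + 15)/38 = 88/38

L = 88/38 = 2.3158 bits/symbol


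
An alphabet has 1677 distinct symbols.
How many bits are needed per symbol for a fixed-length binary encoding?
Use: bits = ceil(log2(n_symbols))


log2(1677) = 10.7117
Bracket: 2^10 = 1024 < 1677 <= 2^11 = 2048
So ceil(log2(1677)) = 11

bits = ceil(log2(1677)) = ceil(10.7117) = 11 bits


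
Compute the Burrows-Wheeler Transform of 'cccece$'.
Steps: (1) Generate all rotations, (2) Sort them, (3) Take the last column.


Rotations (sorted):
  0: $cccece -> last char: e
  1: cccece$ -> last char: $
  2: ccece$c -> last char: c
  3: ce$ccce -> last char: e
  4: cece$cc -> last char: c
  5: e$cccec -> last char: c
  6: ece$ccc -> last char: c


BWT = e$ceccc


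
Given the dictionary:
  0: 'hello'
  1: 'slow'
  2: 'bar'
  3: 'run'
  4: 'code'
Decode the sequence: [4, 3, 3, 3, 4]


Look up each index in the dictionary:
  4 -> 'code'
  3 -> 'run'
  3 -> 'run'
  3 -> 'run'
  4 -> 'code'

Decoded: "code run run run code"


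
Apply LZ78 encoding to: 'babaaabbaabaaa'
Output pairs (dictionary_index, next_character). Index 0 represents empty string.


LZ78 encoding steps:
Dictionary: {0: ''}
Step 1: w='' (idx 0), next='b' -> output (0, 'b'), add 'b' as idx 1
Step 2: w='' (idx 0), next='a' -> output (0, 'a'), add 'a' as idx 2
Step 3: w='b' (idx 1), next='a' -> output (1, 'a'), add 'ba' as idx 3
Step 4: w='a' (idx 2), next='a' -> output (2, 'a'), add 'aa' as idx 4
Step 5: w='b' (idx 1), next='b' -> output (1, 'b'), add 'bb' as idx 5
Step 6: w='aa' (idx 4), next='b' -> output (4, 'b'), add 'aab' as idx 6
Step 7: w='aa' (idx 4), next='a' -> output (4, 'a'), add 'aaa' as idx 7


Encoded: [(0, 'b'), (0, 'a'), (1, 'a'), (2, 'a'), (1, 'b'), (4, 'b'), (4, 'a')]


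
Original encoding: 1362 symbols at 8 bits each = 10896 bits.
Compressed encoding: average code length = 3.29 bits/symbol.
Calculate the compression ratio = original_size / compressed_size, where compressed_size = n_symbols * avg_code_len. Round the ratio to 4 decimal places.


original_size = n_symbols * orig_bits = 1362 * 8 = 10896 bits
compressed_size = n_symbols * avg_code_len = 1362 * 3.29 = 4480.98 bits
ratio = original_size / compressed_size = 10896 / 4480.98 = 2.4316

Compression ratio = 2.4316


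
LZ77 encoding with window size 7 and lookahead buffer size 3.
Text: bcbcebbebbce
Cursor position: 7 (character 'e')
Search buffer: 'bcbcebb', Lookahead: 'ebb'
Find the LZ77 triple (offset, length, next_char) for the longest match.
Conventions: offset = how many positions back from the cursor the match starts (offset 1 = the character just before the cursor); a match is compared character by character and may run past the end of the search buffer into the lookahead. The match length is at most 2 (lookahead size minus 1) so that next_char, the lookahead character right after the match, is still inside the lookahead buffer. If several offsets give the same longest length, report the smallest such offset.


Try each offset into the search buffer:
  offset=1 (pos 6, char 'b'): match length 0
  offset=2 (pos 5, char 'b'): match length 0
  offset=3 (pos 4, char 'e'): match length 2
  offset=4 (pos 3, char 'c'): match length 0
  offset=5 (pos 2, char 'b'): match length 0
  offset=6 (pos 1, char 'c'): match length 0
  offset=7 (pos 0, char 'b'): match length 0
Longest match has length 2 at offset 3.
next_char = character at position 7 + 2 = 9 -> 'b'

Best match: offset=3, length=2 (matching 'eb' starting at position 4)
LZ77 triple: (3, 2, 'b')


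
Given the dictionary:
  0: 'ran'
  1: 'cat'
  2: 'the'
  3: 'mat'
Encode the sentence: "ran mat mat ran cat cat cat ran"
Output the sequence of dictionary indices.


Look up each word in the dictionary:
  'ran' -> 0
  'mat' -> 3
  'mat' -> 3
  'ran' -> 0
  'cat' -> 1
  'cat' -> 1
  'cat' -> 1
  'ran' -> 0

Encoded: [0, 3, 3, 0, 1, 1, 1, 0]


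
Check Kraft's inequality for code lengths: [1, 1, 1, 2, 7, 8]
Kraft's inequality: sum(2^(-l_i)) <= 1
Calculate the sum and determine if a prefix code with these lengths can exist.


Sum = 2^(-1) + 2^(-1) + 2^(-1) + 2^(-2) + 2^(-7) + 2^(-8)
    = 0.5 + 0.5 + 0.5 + 0.25 + 0.0078125 + 0.00390625
    = 451/256 = 1.76171875
Since 1.76171875 > 1, Kraft's inequality is NOT satisfied.
A prefix code with these lengths CANNOT exist.

Kraft sum = 1.76171875. Not satisfied.


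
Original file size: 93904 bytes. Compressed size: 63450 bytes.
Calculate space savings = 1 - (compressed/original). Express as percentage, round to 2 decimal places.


ratio = compressed/original = 63450/93904 = 0.67569
savings = 1 - ratio = 1 - 0.67569 = 0.32431
as a percentage: 0.32431 * 100 = 32.43%

Space savings = 1 - 63450/93904 = 32.43%


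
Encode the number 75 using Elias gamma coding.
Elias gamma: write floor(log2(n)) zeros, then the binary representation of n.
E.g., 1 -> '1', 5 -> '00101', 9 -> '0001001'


num_bits = floor(log2(75)) + 1 = 7
leading_zeros = num_bits - 1 = 6
binary(75) = 1001011

Elias gamma(75) = '000000' + '1001011' = 0000001001011 (13 bits)


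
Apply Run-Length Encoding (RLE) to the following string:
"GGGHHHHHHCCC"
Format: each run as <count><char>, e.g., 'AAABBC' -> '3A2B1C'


Scanning runs left to right:
  i=0: run of 'G' x 3 -> '3G'
  i=3: run of 'H' x 6 -> '6H'
  i=9: run of 'C' x 3 -> '3C'

RLE = 3G6H3C


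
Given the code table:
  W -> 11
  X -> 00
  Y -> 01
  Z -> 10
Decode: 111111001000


Decoding:
11 -> W
11 -> W
11 -> W
00 -> X
10 -> Z
00 -> X


Result: WWWXZX


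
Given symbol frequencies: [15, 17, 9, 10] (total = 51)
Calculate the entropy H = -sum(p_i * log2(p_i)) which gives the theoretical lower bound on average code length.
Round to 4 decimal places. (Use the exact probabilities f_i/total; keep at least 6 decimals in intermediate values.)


Per-symbol terms -p_i * log2(p_i) with p_i = f_i/51:
  p = 15/51 = 0.294118: log2(p) = -1.765535, -p*log2(p) = 0.519275
  p = 17/51 = 0.333333: log2(p) = -1.584963, -p*log2(p) = 0.528321
  p = 9/51 = 0.176471: log2(p) = -2.502500, -p*log2(p) = 0.441618
  p = 10/51 = 0.196078: log2(p) = -2.350497, -p*log2(p) = 0.460882
H = 0.519275 + 0.528321 + 0.441618 + 0.460882 = 1.950096

H = 1.9501 bits/symbol


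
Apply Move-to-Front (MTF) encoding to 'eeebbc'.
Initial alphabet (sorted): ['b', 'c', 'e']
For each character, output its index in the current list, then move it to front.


MTF encoding:
'e': index 2 in ['b', 'c', 'e'] -> ['e', 'b', 'c']
'e': index 0 in ['e', 'b', 'c'] -> ['e', 'b', 'c']
'e': index 0 in ['e', 'b', 'c'] -> ['e', 'b', 'c']
'b': index 1 in ['e', 'b', 'c'] -> ['b', 'e', 'c']
'b': index 0 in ['b', 'e', 'c'] -> ['b', 'e', 'c']
'c': index 2 in ['b', 'e', 'c'] -> ['c', 'b', 'e']


Output: [2, 0, 0, 1, 0, 2]


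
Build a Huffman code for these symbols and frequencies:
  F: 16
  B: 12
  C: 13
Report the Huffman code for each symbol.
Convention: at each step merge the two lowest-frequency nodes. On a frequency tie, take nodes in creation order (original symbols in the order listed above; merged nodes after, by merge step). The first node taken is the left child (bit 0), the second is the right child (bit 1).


Huffman tree construction:
Step 1: Merge B(12) + C(13) = 25
Step 2: Merge F(16) + (B+C)(25) = 41
Read each symbol's code off the tree from the root (left child = 0, right child = 1).

Codes:
  F: 0 (length 1)
  B: 10 (length 2)
  C: 11 (length 2)
Average code length: 66/41 = 1.6098 bits/symbol


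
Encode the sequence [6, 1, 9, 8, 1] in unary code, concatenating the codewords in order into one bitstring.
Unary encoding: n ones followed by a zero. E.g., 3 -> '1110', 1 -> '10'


Encode each number as n ones followed by a terminating 0:
  6 -> 1111110 (7 bits)
  1 -> 10 (2 bits)
  9 -> 1111111110 (10 bits)
  8 -> 111111110 (9 bits)
  1 -> 10 (2 bits)
Total length = 7 + 2 + 10 + 9 + 2 = 30 bits.

Unary([6, 1, 9, 8, 1]) = 111111010111111111011111111010 (30 bits)


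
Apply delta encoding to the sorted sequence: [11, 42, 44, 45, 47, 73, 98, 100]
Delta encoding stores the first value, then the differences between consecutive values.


First value: 11
Deltas:
  42 - 11 = 31
  44 - 42 = 2
  45 - 44 = 1
  47 - 45 = 2
  73 - 47 = 26
  98 - 73 = 25
  100 - 98 = 2


Delta encoded: [11, 31, 2, 1, 2, 26, 25, 2]


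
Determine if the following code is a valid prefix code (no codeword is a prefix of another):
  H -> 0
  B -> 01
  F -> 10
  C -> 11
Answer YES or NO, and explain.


Checking each pair (does one codeword prefix another?):
  H='0' vs B='01': prefix -- VIOLATION

NO -- this is NOT a valid prefix code. H (0) is a prefix of B (01).


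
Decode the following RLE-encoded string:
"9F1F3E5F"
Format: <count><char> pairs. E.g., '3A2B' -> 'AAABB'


Expanding each <count><char> pair:
  9F -> 'FFFFFFFFF'
  1F -> 'F'
  3E -> 'EEE'
  5F -> 'FFFFF'

Decoded = FFFFFFFFFFEEEFFFFF


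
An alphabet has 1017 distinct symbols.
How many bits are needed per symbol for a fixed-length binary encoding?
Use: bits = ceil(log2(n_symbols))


log2(1017) = 9.9901
Bracket: 2^9 = 512 < 1017 <= 2^10 = 1024
So ceil(log2(1017)) = 10

bits = ceil(log2(1017)) = ceil(9.9901) = 10 bits


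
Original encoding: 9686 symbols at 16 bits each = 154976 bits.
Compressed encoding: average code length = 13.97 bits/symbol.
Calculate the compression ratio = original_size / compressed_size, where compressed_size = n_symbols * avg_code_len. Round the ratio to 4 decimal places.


original_size = n_symbols * orig_bits = 9686 * 16 = 154976 bits
compressed_size = n_symbols * avg_code_len = 9686 * 13.97 = 135313.42 bits
ratio = original_size / compressed_size = 154976 / 135313.42 = 1.1453

Compression ratio = 1.1453


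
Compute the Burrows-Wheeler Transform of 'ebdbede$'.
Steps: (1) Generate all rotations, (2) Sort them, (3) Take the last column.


Rotations (sorted):
  0: $ebdbede -> last char: e
  1: bdbede$e -> last char: e
  2: bede$ebd -> last char: d
  3: dbede$eb -> last char: b
  4: de$ebdbe -> last char: e
  5: e$ebdbed -> last char: d
  6: ebdbede$ -> last char: $
  7: ede$ebdb -> last char: b


BWT = eedbed$b


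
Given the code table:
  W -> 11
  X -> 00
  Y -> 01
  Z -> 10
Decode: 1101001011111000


Decoding:
11 -> W
01 -> Y
00 -> X
10 -> Z
11 -> W
11 -> W
10 -> Z
00 -> X


Result: WYXZWWZX


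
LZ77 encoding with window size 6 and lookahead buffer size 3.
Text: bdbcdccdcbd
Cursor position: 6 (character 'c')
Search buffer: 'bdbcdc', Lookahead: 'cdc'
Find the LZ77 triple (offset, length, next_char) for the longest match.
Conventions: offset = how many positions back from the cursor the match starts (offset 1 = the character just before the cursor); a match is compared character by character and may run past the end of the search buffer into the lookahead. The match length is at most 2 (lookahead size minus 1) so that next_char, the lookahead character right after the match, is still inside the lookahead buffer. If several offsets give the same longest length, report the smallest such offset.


Try each offset into the search buffer:
  offset=1 (pos 5, char 'c'): match length 1
  offset=2 (pos 4, char 'd'): match length 0
  offset=3 (pos 3, char 'c'): match length 2
  offset=4 (pos 2, char 'b'): match length 0
  offset=5 (pos 1, char 'd'): match length 0
  offset=6 (pos 0, char 'b'): match length 0
Longest match has length 2 at offset 3.
next_char = character at position 6 + 2 = 8 -> 'c'

Best match: offset=3, length=2 (matching 'cd' starting at position 3)
LZ77 triple: (3, 2, 'c')


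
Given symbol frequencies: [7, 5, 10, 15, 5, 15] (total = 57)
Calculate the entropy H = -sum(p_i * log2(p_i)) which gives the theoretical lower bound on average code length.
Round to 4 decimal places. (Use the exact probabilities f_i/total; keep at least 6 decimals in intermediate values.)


Per-symbol terms -p_i * log2(p_i) with p_i = f_i/57:
  p = 7/57 = 0.122807: log2(p) = -3.025535, -p*log2(p) = 0.371557
  p = 5/57 = 0.087719: log2(p) = -3.510962, -p*log2(p) = 0.307979
  p = 10/57 = 0.175439: log2(p) = -2.510962, -p*log2(p) = 0.440520
  p = 15/57 = 0.263158: log2(p) = -1.925999, -p*log2(p) = 0.506842
  p = 5/57 = 0.087719: log2(p) = -3.510962, -p*log2(p) = 0.307979
  p = 15/57 = 0.263158: log2(p) = -1.925999, -p*log2(p) = 0.506842
H = 0.371557 + 0.307979 + 0.440520 + 0.506842 + 0.307979 + 0.506842 = 2.441719

H = 2.4417 bits/symbol


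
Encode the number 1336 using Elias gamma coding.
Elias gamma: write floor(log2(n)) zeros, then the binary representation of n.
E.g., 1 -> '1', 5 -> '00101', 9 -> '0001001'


num_bits = floor(log2(1336)) + 1 = 11
leading_zeros = num_bits - 1 = 10
binary(1336) = 10100111000

Elias gamma(1336) = '0000000000' + '10100111000' = 000000000010100111000 (21 bits)


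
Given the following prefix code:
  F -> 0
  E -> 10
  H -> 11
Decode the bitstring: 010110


Decoding step by step:
Bits 0 -> F
Bits 10 -> E
Bits 11 -> H
Bits 0 -> F


Decoded message: FEHF


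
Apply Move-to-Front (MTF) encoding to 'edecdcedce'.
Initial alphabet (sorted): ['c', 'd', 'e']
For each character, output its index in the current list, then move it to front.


MTF encoding:
'e': index 2 in ['c', 'd', 'e'] -> ['e', 'c', 'd']
'd': index 2 in ['e', 'c', 'd'] -> ['d', 'e', 'c']
'e': index 1 in ['d', 'e', 'c'] -> ['e', 'd', 'c']
'c': index 2 in ['e', 'd', 'c'] -> ['c', 'e', 'd']
'd': index 2 in ['c', 'e', 'd'] -> ['d', 'c', 'e']
'c': index 1 in ['d', 'c', 'e'] -> ['c', 'd', 'e']
'e': index 2 in ['c', 'd', 'e'] -> ['e', 'c', 'd']
'd': index 2 in ['e', 'c', 'd'] -> ['d', 'e', 'c']
'c': index 2 in ['d', 'e', 'c'] -> ['c', 'd', 'e']
'e': index 2 in ['c', 'd', 'e'] -> ['e', 'c', 'd']


Output: [2, 2, 1, 2, 2, 1, 2, 2, 2, 2]


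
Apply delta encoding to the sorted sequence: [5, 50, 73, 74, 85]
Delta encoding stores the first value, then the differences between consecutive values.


First value: 5
Deltas:
  50 - 5 = 45
  73 - 50 = 23
  74 - 73 = 1
  85 - 74 = 11


Delta encoded: [5, 45, 23, 1, 11]


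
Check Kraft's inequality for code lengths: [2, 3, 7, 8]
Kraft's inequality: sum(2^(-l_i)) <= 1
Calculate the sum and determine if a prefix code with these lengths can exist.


Sum = 2^(-2) + 2^(-3) + 2^(-7) + 2^(-8)
    = 0.25 + 0.125 + 0.0078125 + 0.00390625
    = 99/256 = 0.38671875
Since 0.38671875 <= 1, Kraft's inequality IS satisfied.
A prefix code with these lengths CAN exist.

Kraft sum = 0.38671875. Satisfied.


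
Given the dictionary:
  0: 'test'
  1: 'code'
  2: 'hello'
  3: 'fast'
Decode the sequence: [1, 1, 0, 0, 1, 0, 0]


Look up each index in the dictionary:
  1 -> 'code'
  1 -> 'code'
  0 -> 'test'
  0 -> 'test'
  1 -> 'code'
  0 -> 'test'
  0 -> 'test'

Decoded: "code code test test code test test"


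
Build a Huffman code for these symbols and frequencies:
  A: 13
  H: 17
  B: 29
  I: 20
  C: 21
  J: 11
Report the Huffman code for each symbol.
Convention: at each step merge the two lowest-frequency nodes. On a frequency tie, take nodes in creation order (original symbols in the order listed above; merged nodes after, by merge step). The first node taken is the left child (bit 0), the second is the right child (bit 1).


Huffman tree construction:
Step 1: Merge J(11) + A(13) = 24
Step 2: Merge H(17) + I(20) = 37
Step 3: Merge C(21) + (J+A)(24) = 45
Step 4: Merge B(29) + (H+I)(37) = 66
Step 5: Merge (C+(J+A))(45) + (B+(H+I))(66) = 111
Read each symbol's code off the tree from the root (left child = 0, right child = 1).

Codes:
  A: 011 (length 3)
  H: 110 (length 3)
  B: 10 (length 2)
  I: 111 (length 3)
  C: 00 (length 2)
  J: 010 (length 3)
Average code length: 283/111 = 2.5495 bits/symbol


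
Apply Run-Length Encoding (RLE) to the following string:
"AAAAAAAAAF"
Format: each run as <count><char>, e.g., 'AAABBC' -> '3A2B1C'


Scanning runs left to right:
  i=0: run of 'A' x 9 -> '9A'
  i=9: run of 'F' x 1 -> '1F'

RLE = 9A1F


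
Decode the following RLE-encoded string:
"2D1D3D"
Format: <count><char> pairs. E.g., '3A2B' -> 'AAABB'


Expanding each <count><char> pair:
  2D -> 'DD'
  1D -> 'D'
  3D -> 'DDD'

Decoded = DDDDDD


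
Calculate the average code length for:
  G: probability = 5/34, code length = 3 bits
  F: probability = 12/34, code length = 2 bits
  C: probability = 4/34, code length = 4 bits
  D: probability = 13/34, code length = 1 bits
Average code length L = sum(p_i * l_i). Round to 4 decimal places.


Weighted contributions p_i * l_i:
  G: (5/34) * 3 = 15/34
  F: (12/34) * 2 = 24/34
  C: (4/34) * 4 = 16/34
  D: (13/34) * 1 = 13/34
Sum = (15 + 24 + 16 + 13)/34 = 68/34

L = 68/34 = 2.0000 bits/symbol


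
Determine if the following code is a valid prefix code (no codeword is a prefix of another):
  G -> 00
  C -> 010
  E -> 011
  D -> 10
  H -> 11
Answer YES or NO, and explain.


Checking each pair (does one codeword prefix another?):
  G='00' vs C='010': no prefix
  G='00' vs E='011': no prefix
  G='00' vs D='10': no prefix
  G='00' vs H='11': no prefix
  C='010' vs G='00': no prefix
  C='010' vs E='011': no prefix
  C='010' vs D='10': no prefix
  C='010' vs H='11': no prefix
  E='011' vs G='00': no prefix
  E='011' vs C='010': no prefix
  E='011' vs D='10': no prefix
  E='011' vs H='11': no prefix
  D='10' vs G='00': no prefix
  D='10' vs C='010': no prefix
  D='10' vs E='011': no prefix
  D='10' vs H='11': no prefix
  H='11' vs G='00': no prefix
  H='11' vs C='010': no prefix
  H='11' vs E='011': no prefix
  H='11' vs D='10': no prefix
No violation found over all pairs.

YES -- this is a valid prefix code. No codeword is a prefix of any other codeword.


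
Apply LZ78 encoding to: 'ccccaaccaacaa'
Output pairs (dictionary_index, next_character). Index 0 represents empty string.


LZ78 encoding steps:
Dictionary: {0: ''}
Step 1: w='' (idx 0), next='c' -> output (0, 'c'), add 'c' as idx 1
Step 2: w='c' (idx 1), next='c' -> output (1, 'c'), add 'cc' as idx 2
Step 3: w='c' (idx 1), next='a' -> output (1, 'a'), add 'ca' as idx 3
Step 4: w='' (idx 0), next='a' -> output (0, 'a'), add 'a' as idx 4
Step 5: w='cc' (idx 2), next='a' -> output (2, 'a'), add 'cca' as idx 5
Step 6: w='a' (idx 4), next='c' -> output (4, 'c'), add 'ac' as idx 6
Step 7: w='a' (idx 4), next='a' -> output (4, 'a'), add 'aa' as idx 7


Encoded: [(0, 'c'), (1, 'c'), (1, 'a'), (0, 'a'), (2, 'a'), (4, 'c'), (4, 'a')]


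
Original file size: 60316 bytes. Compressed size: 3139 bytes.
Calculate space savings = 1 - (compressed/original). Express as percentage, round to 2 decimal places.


ratio = compressed/original = 3139/60316 = 0.052043
savings = 1 - ratio = 1 - 0.052043 = 0.947957
as a percentage: 0.947957 * 100 = 94.8%

Space savings = 1 - 3139/60316 = 94.8%


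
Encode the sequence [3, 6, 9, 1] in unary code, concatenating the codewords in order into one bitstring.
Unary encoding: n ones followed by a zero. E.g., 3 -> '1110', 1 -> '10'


Encode each number as n ones followed by a terminating 0:
  3 -> 1110 (4 bits)
  6 -> 1111110 (7 bits)
  9 -> 1111111110 (10 bits)
  1 -> 10 (2 bits)
Total length = 4 + 7 + 10 + 2 = 23 bits.

Unary([3, 6, 9, 1]) = 11101111110111111111010 (23 bits)


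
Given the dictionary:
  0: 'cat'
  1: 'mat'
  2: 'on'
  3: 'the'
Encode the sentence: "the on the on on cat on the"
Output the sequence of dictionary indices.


Look up each word in the dictionary:
  'the' -> 3
  'on' -> 2
  'the' -> 3
  'on' -> 2
  'on' -> 2
  'cat' -> 0
  'on' -> 2
  'the' -> 3

Encoded: [3, 2, 3, 2, 2, 0, 2, 3]


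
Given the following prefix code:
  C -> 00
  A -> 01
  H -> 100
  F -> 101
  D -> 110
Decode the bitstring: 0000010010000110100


Decoding step by step:
Bits 00 -> C
Bits 00 -> C
Bits 01 -> A
Bits 00 -> C
Bits 100 -> H
Bits 00 -> C
Bits 110 -> D
Bits 100 -> H


Decoded message: CCACHCDH


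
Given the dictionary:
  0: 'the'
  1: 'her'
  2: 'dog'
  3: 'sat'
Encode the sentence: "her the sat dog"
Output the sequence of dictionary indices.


Look up each word in the dictionary:
  'her' -> 1
  'the' -> 0
  'sat' -> 3
  'dog' -> 2

Encoded: [1, 0, 3, 2]


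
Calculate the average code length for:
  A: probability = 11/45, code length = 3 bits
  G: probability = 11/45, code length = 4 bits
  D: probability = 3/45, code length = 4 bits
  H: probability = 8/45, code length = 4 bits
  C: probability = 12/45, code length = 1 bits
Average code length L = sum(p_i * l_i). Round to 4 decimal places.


Weighted contributions p_i * l_i:
  A: (11/45) * 3 = 33/45
  G: (11/45) * 4 = 44/45
  D: (3/45) * 4 = 12/45
  H: (8/45) * 4 = 32/45
  C: (12/45) * 1 = 12/45
Sum = (33 + 44 + 12 + 32 + 12)/45 = 133/45

L = 133/45 = 2.9556 bits/symbol


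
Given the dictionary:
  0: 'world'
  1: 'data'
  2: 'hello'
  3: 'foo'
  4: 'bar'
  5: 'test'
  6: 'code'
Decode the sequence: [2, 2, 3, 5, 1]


Look up each index in the dictionary:
  2 -> 'hello'
  2 -> 'hello'
  3 -> 'foo'
  5 -> 'test'
  1 -> 'data'

Decoded: "hello hello foo test data"


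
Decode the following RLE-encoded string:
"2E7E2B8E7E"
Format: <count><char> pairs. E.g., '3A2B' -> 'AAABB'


Expanding each <count><char> pair:
  2E -> 'EE'
  7E -> 'EEEEEEE'
  2B -> 'BB'
  8E -> 'EEEEEEEE'
  7E -> 'EEEEEEE'

Decoded = EEEEEEEEEBBEEEEEEEEEEEEEEE


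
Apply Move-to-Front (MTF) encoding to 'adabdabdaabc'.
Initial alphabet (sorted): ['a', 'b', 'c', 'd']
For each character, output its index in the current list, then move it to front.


MTF encoding:
'a': index 0 in ['a', 'b', 'c', 'd'] -> ['a', 'b', 'c', 'd']
'd': index 3 in ['a', 'b', 'c', 'd'] -> ['d', 'a', 'b', 'c']
'a': index 1 in ['d', 'a', 'b', 'c'] -> ['a', 'd', 'b', 'c']
'b': index 2 in ['a', 'd', 'b', 'c'] -> ['b', 'a', 'd', 'c']
'd': index 2 in ['b', 'a', 'd', 'c'] -> ['d', 'b', 'a', 'c']
'a': index 2 in ['d', 'b', 'a', 'c'] -> ['a', 'd', 'b', 'c']
'b': index 2 in ['a', 'd', 'b', 'c'] -> ['b', 'a', 'd', 'c']
'd': index 2 in ['b', 'a', 'd', 'c'] -> ['d', 'b', 'a', 'c']
'a': index 2 in ['d', 'b', 'a', 'c'] -> ['a', 'd', 'b', 'c']
'a': index 0 in ['a', 'd', 'b', 'c'] -> ['a', 'd', 'b', 'c']
'b': index 2 in ['a', 'd', 'b', 'c'] -> ['b', 'a', 'd', 'c']
'c': index 3 in ['b', 'a', 'd', 'c'] -> ['c', 'b', 'a', 'd']


Output: [0, 3, 1, 2, 2, 2, 2, 2, 2, 0, 2, 3]


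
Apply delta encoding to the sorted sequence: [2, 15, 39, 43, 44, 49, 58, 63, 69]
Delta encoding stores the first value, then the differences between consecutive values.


First value: 2
Deltas:
  15 - 2 = 13
  39 - 15 = 24
  43 - 39 = 4
  44 - 43 = 1
  49 - 44 = 5
  58 - 49 = 9
  63 - 58 = 5
  69 - 63 = 6


Delta encoded: [2, 13, 24, 4, 1, 5, 9, 5, 6]


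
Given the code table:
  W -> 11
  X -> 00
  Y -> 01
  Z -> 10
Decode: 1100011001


Decoding:
11 -> W
00 -> X
01 -> Y
10 -> Z
01 -> Y


Result: WXYZY


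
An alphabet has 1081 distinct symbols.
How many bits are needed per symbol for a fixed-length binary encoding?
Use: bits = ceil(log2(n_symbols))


log2(1081) = 10.0782
Bracket: 2^10 = 1024 < 1081 <= 2^11 = 2048
So ceil(log2(1081)) = 11

bits = ceil(log2(1081)) = ceil(10.0782) = 11 bits


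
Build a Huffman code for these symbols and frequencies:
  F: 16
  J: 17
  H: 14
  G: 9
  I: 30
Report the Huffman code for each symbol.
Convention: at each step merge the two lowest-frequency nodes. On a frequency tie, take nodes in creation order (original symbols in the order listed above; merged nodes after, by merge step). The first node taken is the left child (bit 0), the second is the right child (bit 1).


Huffman tree construction:
Step 1: Merge G(9) + H(14) = 23
Step 2: Merge F(16) + J(17) = 33
Step 3: Merge (G+H)(23) + I(30) = 53
Step 4: Merge (F+J)(33) + ((G+H)+I)(53) = 86
Read each symbol's code off the tree from the root (left child = 0, right child = 1).

Codes:
  F: 00 (length 2)
  J: 01 (length 2)
  H: 101 (length 3)
  G: 100 (length 3)
  I: 11 (length 2)
Average code length: 195/86 = 2.2674 bits/symbol


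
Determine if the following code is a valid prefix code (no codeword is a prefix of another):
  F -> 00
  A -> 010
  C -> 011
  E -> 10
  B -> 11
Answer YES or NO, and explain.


Checking each pair (does one codeword prefix another?):
  F='00' vs A='010': no prefix
  F='00' vs C='011': no prefix
  F='00' vs E='10': no prefix
  F='00' vs B='11': no prefix
  A='010' vs F='00': no prefix
  A='010' vs C='011': no prefix
  A='010' vs E='10': no prefix
  A='010' vs B='11': no prefix
  C='011' vs F='00': no prefix
  C='011' vs A='010': no prefix
  C='011' vs E='10': no prefix
  C='011' vs B='11': no prefix
  E='10' vs F='00': no prefix
  E='10' vs A='010': no prefix
  E='10' vs C='011': no prefix
  E='10' vs B='11': no prefix
  B='11' vs F='00': no prefix
  B='11' vs A='010': no prefix
  B='11' vs C='011': no prefix
  B='11' vs E='10': no prefix
No violation found over all pairs.

YES -- this is a valid prefix code. No codeword is a prefix of any other codeword.


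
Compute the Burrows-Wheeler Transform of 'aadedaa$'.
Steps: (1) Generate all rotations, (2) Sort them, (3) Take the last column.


Rotations (sorted):
  0: $aadedaa -> last char: a
  1: a$aadeda -> last char: a
  2: aa$aaded -> last char: d
  3: aadedaa$ -> last char: $
  4: adedaa$a -> last char: a
  5: daa$aade -> last char: e
  6: dedaa$aa -> last char: a
  7: edaa$aad -> last char: d


BWT = aad$aead


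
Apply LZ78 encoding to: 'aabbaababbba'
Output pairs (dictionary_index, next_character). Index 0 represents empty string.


LZ78 encoding steps:
Dictionary: {0: ''}
Step 1: w='' (idx 0), next='a' -> output (0, 'a'), add 'a' as idx 1
Step 2: w='a' (idx 1), next='b' -> output (1, 'b'), add 'ab' as idx 2
Step 3: w='' (idx 0), next='b' -> output (0, 'b'), add 'b' as idx 3
Step 4: w='a' (idx 1), next='a' -> output (1, 'a'), add 'aa' as idx 4
Step 5: w='b' (idx 3), next='a' -> output (3, 'a'), add 'ba' as idx 5
Step 6: w='b' (idx 3), next='b' -> output (3, 'b'), add 'bb' as idx 6
Step 7: w='ba' (idx 5), end of input -> output (5, '')


Encoded: [(0, 'a'), (1, 'b'), (0, 'b'), (1, 'a'), (3, 'a'), (3, 'b'), (5, '')]


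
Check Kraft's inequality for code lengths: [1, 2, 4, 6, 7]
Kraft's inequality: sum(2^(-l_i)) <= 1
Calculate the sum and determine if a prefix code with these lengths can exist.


Sum = 2^(-1) + 2^(-2) + 2^(-4) + 2^(-6) + 2^(-7)
    = 0.5 + 0.25 + 0.0625 + 0.015625 + 0.0078125
    = 107/128 = 0.8359375
Since 0.8359375 <= 1, Kraft's inequality IS satisfied.
A prefix code with these lengths CAN exist.

Kraft sum = 0.8359375. Satisfied.


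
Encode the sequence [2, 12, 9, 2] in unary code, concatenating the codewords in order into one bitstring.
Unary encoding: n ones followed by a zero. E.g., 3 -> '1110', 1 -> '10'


Encode each number as n ones followed by a terminating 0:
  2 -> 110 (3 bits)
  12 -> 1111111111110 (13 bits)
  9 -> 1111111110 (10 bits)
  2 -> 110 (3 bits)
Total length = 3 + 13 + 10 + 3 = 29 bits.

Unary([2, 12, 9, 2]) = 11011111111111101111111110110 (29 bits)


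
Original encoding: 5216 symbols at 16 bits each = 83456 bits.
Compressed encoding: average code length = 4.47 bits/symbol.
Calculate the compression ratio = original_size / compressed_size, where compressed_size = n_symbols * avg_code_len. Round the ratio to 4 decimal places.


original_size = n_symbols * orig_bits = 5216 * 16 = 83456 bits
compressed_size = n_symbols * avg_code_len = 5216 * 4.47 = 23315.52 bits
ratio = original_size / compressed_size = 83456 / 23315.52 = 3.5794

Compression ratio = 3.5794


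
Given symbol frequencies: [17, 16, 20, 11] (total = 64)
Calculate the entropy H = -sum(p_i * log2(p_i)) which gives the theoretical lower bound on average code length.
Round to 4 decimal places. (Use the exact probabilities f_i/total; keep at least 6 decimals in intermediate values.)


Per-symbol terms -p_i * log2(p_i) with p_i = f_i/64:
  p = 17/64 = 0.265625: log2(p) = -1.912537, -p*log2(p) = 0.508018
  p = 16/64 = 0.250000: log2(p) = -2.000000, -p*log2(p) = 0.500000
  p = 20/64 = 0.312500: log2(p) = -1.678072, -p*log2(p) = 0.524397
  p = 11/64 = 0.171875: log2(p) = -2.540568, -p*log2(p) = 0.436660
H = 0.508018 + 0.500000 + 0.524397 + 0.436660 = 1.969075

H = 1.9691 bits/symbol


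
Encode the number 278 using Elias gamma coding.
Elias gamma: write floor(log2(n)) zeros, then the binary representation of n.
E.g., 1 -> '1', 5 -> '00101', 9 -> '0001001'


num_bits = floor(log2(278)) + 1 = 9
leading_zeros = num_bits - 1 = 8
binary(278) = 100010110

Elias gamma(278) = '00000000' + '100010110' = 00000000100010110 (17 bits)


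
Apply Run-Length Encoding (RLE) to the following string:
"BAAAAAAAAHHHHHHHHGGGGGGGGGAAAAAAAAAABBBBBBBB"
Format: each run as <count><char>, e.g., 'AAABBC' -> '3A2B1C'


Scanning runs left to right:
  i=0: run of 'B' x 1 -> '1B'
  i=1: run of 'A' x 8 -> '8A'
  i=9: run of 'H' x 8 -> '8H'
  i=17: run of 'G' x 9 -> '9G'
  i=26: run of 'A' x 10 -> '10A'
  i=36: run of 'B' x 8 -> '8B'

RLE = 1B8A8H9G10A8B


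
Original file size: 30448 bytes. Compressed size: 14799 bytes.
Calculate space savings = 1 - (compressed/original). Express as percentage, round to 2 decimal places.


ratio = compressed/original = 14799/30448 = 0.486042
savings = 1 - ratio = 1 - 0.486042 = 0.513958
as a percentage: 0.513958 * 100 = 51.4%

Space savings = 1 - 14799/30448 = 51.4%


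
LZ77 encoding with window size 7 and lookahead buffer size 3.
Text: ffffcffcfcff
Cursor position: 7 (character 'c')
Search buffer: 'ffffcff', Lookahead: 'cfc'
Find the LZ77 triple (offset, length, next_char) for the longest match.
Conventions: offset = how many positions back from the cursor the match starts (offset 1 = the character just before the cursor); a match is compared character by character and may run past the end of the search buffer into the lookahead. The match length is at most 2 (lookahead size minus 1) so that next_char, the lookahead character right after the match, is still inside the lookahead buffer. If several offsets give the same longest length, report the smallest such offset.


Try each offset into the search buffer:
  offset=1 (pos 6, char 'f'): match length 0
  offset=2 (pos 5, char 'f'): match length 0
  offset=3 (pos 4, char 'c'): match length 2
  offset=4 (pos 3, char 'f'): match length 0
  offset=5 (pos 2, char 'f'): match length 0
  offset=6 (pos 1, char 'f'): match length 0
  offset=7 (pos 0, char 'f'): match length 0
Longest match has length 2 at offset 3.
next_char = character at position 7 + 2 = 9 -> 'c'

Best match: offset=3, length=2 (matching 'cf' starting at position 4)
LZ77 triple: (3, 2, 'c')


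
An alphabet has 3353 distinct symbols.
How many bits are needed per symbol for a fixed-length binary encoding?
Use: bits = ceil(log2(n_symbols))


log2(3353) = 11.7112
Bracket: 2^11 = 2048 < 3353 <= 2^12 = 4096
So ceil(log2(3353)) = 12

bits = ceil(log2(3353)) = ceil(11.7112) = 12 bits


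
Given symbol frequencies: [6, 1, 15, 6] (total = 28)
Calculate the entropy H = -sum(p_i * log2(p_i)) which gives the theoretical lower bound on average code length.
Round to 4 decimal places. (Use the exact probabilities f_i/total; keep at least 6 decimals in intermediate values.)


Per-symbol terms -p_i * log2(p_i) with p_i = f_i/28:
  p = 6/28 = 0.214286: log2(p) = -2.222392, -p*log2(p) = 0.476227
  p = 1/28 = 0.035714: log2(p) = -4.807355, -p*log2(p) = 0.171691
  p = 15/28 = 0.535714: log2(p) = -0.900464, -p*log2(p) = 0.482392
  p = 6/28 = 0.214286: log2(p) = -2.222392, -p*log2(p) = 0.476227
H = 0.476227 + 0.171691 + 0.482392 + 0.476227 = 1.606537

H = 1.6065 bits/symbol


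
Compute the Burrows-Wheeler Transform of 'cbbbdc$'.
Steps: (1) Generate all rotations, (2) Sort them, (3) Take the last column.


Rotations (sorted):
  0: $cbbbdc -> last char: c
  1: bbbdc$c -> last char: c
  2: bbdc$cb -> last char: b
  3: bdc$cbb -> last char: b
  4: c$cbbbd -> last char: d
  5: cbbbdc$ -> last char: $
  6: dc$cbbb -> last char: b


BWT = ccbbd$b


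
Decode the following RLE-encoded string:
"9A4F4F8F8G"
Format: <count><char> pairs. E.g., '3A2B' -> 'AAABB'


Expanding each <count><char> pair:
  9A -> 'AAAAAAAAA'
  4F -> 'FFFF'
  4F -> 'FFFF'
  8F -> 'FFFFFFFF'
  8G -> 'GGGGGGGG'

Decoded = AAAAAAAAAFFFFFFFFFFFFFFFFGGGGGGGG


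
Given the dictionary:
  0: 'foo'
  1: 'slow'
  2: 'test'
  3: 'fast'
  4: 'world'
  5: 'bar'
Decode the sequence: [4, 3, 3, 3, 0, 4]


Look up each index in the dictionary:
  4 -> 'world'
  3 -> 'fast'
  3 -> 'fast'
  3 -> 'fast'
  0 -> 'foo'
  4 -> 'world'

Decoded: "world fast fast fast foo world"


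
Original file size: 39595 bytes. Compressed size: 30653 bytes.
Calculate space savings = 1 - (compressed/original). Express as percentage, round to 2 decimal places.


ratio = compressed/original = 30653/39595 = 0.774163
savings = 1 - ratio = 1 - 0.774163 = 0.225837
as a percentage: 0.225837 * 100 = 22.58%

Space savings = 1 - 30653/39595 = 22.58%


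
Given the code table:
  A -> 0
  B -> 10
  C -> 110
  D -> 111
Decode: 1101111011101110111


Decoding:
110 -> C
111 -> D
10 -> B
111 -> D
0 -> A
111 -> D
0 -> A
111 -> D


Result: CDBDADAD


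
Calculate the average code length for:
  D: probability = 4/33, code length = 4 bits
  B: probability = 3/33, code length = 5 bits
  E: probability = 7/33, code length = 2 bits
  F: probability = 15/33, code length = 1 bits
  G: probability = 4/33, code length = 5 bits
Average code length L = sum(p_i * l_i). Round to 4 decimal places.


Weighted contributions p_i * l_i:
  D: (4/33) * 4 = 16/33
  B: (3/33) * 5 = 15/33
  E: (7/33) * 2 = 14/33
  F: (15/33) * 1 = 15/33
  G: (4/33) * 5 = 20/33
Sum = (16 + 15 + 14 + 15 + 20)/33 = 80/33

L = 80/33 = 2.4242 bits/symbol


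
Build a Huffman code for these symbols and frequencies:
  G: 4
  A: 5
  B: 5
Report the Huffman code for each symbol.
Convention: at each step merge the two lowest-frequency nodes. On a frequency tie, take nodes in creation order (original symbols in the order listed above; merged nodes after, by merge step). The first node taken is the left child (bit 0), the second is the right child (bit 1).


Huffman tree construction:
Step 1: Merge G(4) + A(5) = 9
Step 2: Merge B(5) + (G+A)(9) = 14
Read each symbol's code off the tree from the root (left child = 0, right child = 1).

Codes:
  G: 10 (length 2)
  A: 11 (length 2)
  B: 0 (length 1)
Average code length: 23/14 = 1.6429 bits/symbol


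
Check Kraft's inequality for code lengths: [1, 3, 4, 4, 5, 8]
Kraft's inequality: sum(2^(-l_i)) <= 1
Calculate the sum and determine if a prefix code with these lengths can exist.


Sum = 2^(-1) + 2^(-3) + 2^(-4) + 2^(-4) + 2^(-5) + 2^(-8)
    = 0.5 + 0.125 + 0.0625 + 0.0625 + 0.03125 + 0.00390625
    = 201/256 = 0.78515625
Since 0.78515625 <= 1, Kraft's inequality IS satisfied.
A prefix code with these lengths CAN exist.

Kraft sum = 0.78515625. Satisfied.


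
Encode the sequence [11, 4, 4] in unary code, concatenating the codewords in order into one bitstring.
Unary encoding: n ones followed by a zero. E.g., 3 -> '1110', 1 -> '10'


Encode each number as n ones followed by a terminating 0:
  11 -> 111111111110 (12 bits)
  4 -> 11110 (5 bits)
  4 -> 11110 (5 bits)
Total length = 12 + 5 + 5 = 22 bits.

Unary([11, 4, 4]) = 1111111111101111011110 (22 bits)


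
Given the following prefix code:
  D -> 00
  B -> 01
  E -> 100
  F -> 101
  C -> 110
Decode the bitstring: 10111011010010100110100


Decoding step by step:
Bits 101 -> F
Bits 110 -> C
Bits 110 -> C
Bits 100 -> E
Bits 101 -> F
Bits 00 -> D
Bits 110 -> C
Bits 100 -> E


Decoded message: FCCEFDCE


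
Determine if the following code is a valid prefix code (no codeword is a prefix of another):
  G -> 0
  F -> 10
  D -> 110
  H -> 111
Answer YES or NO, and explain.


Checking each pair (does one codeword prefix another?):
  G='0' vs F='10': no prefix
  G='0' vs D='110': no prefix
  G='0' vs H='111': no prefix
  F='10' vs G='0': no prefix
  F='10' vs D='110': no prefix
  F='10' vs H='111': no prefix
  D='110' vs G='0': no prefix
  D='110' vs F='10': no prefix
  D='110' vs H='111': no prefix
  H='111' vs G='0': no prefix
  H='111' vs F='10': no prefix
  H='111' vs D='110': no prefix
No violation found over all pairs.

YES -- this is a valid prefix code. No codeword is a prefix of any other codeword.


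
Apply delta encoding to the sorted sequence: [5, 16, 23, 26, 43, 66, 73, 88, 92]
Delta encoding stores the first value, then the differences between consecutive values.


First value: 5
Deltas:
  16 - 5 = 11
  23 - 16 = 7
  26 - 23 = 3
  43 - 26 = 17
  66 - 43 = 23
  73 - 66 = 7
  88 - 73 = 15
  92 - 88 = 4


Delta encoded: [5, 11, 7, 3, 17, 23, 7, 15, 4]


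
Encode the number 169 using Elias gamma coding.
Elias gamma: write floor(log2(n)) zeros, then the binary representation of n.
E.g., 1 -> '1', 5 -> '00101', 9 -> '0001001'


num_bits = floor(log2(169)) + 1 = 8
leading_zeros = num_bits - 1 = 7
binary(169) = 10101001

Elias gamma(169) = '0000000' + '10101001' = 000000010101001 (15 bits)


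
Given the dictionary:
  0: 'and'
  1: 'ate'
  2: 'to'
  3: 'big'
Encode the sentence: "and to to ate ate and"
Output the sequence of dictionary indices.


Look up each word in the dictionary:
  'and' -> 0
  'to' -> 2
  'to' -> 2
  'ate' -> 1
  'ate' -> 1
  'and' -> 0

Encoded: [0, 2, 2, 1, 1, 0]


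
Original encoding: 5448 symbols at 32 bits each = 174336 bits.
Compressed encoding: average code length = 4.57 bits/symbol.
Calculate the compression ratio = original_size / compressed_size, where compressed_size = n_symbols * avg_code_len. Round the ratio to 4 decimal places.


original_size = n_symbols * orig_bits = 5448 * 32 = 174336 bits
compressed_size = n_symbols * avg_code_len = 5448 * 4.57 = 24897.36 bits
ratio = original_size / compressed_size = 174336 / 24897.36 = 7.0022

Compression ratio = 7.0022


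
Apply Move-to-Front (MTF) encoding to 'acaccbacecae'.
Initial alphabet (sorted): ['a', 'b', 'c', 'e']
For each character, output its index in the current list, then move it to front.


MTF encoding:
'a': index 0 in ['a', 'b', 'c', 'e'] -> ['a', 'b', 'c', 'e']
'c': index 2 in ['a', 'b', 'c', 'e'] -> ['c', 'a', 'b', 'e']
'a': index 1 in ['c', 'a', 'b', 'e'] -> ['a', 'c', 'b', 'e']
'c': index 1 in ['a', 'c', 'b', 'e'] -> ['c', 'a', 'b', 'e']
'c': index 0 in ['c', 'a', 'b', 'e'] -> ['c', 'a', 'b', 'e']
'b': index 2 in ['c', 'a', 'b', 'e'] -> ['b', 'c', 'a', 'e']
'a': index 2 in ['b', 'c', 'a', 'e'] -> ['a', 'b', 'c', 'e']
'c': index 2 in ['a', 'b', 'c', 'e'] -> ['c', 'a', 'b', 'e']
'e': index 3 in ['c', 'a', 'b', 'e'] -> ['e', 'c', 'a', 'b']
'c': index 1 in ['e', 'c', 'a', 'b'] -> ['c', 'e', 'a', 'b']
'a': index 2 in ['c', 'e', 'a', 'b'] -> ['a', 'c', 'e', 'b']
'e': index 2 in ['a', 'c', 'e', 'b'] -> ['e', 'a', 'c', 'b']


Output: [0, 2, 1, 1, 0, 2, 2, 2, 3, 1, 2, 2]


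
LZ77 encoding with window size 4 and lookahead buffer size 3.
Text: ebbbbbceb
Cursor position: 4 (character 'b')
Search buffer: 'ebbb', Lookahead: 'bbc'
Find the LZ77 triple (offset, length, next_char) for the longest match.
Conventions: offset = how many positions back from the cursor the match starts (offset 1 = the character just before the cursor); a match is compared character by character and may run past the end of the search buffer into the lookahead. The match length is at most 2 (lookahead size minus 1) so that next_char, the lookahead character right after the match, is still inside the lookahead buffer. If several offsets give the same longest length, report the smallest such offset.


Try each offset into the search buffer:
  offset=1 (pos 3, char 'b'): match length 2
  offset=2 (pos 2, char 'b'): match length 2
  offset=3 (pos 1, char 'b'): match length 2
  offset=4 (pos 0, char 'e'): match length 0
Longest match has length 2, found at offsets 1, 2, 3; take the smallest, offset 1.
next_char = character at position 4 + 2 = 6 -> 'c'

Best match: offset=1, length=2 (matching 'bb' starting at position 3)
LZ77 triple: (1, 2, 'c')
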